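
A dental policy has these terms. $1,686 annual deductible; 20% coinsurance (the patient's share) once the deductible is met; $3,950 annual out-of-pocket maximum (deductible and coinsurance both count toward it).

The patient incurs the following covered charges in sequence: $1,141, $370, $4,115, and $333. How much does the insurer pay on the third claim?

$3,152

#1 ($1,141): all of it applies to the deductible. Patient pays $1,141; OOP now $1,141. Plan pays $1,141 − $1,141 = $0.
#2 ($370): entire amount goes to the deductible. Patient pays $370; OOP now $1,511. Plan pays $370 − $370 = $0.
#3 ($4,115): deductible takes $175, $3,940 remains; 20% of $3,940 = $788. Cost to patient: $963. OOP to date $2,474. Insurer: $4,115 − $963 = $3,152.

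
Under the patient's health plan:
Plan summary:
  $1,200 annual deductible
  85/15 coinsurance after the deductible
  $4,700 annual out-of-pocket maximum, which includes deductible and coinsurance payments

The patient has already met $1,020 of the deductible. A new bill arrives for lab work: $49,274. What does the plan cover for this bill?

$45,594

$1,020 of the $1,200 deductible is already met, leaving $180.
That leaves $49,274 − $180 = $49,094 for coinsurance.
Patient's 15% share of $49,094 is $7,364.10.
So the patient owes $180 + $7,364.10 = $7,544.10 before any cap.
That would bring total out-of-pocket to $8,564.10, past the $4,700 cap. The patient is capped at $4,700 − $1,020 = $3,680 on this claim.
The insurer covers the remainder: $49,274 − $3,680 = $45,594.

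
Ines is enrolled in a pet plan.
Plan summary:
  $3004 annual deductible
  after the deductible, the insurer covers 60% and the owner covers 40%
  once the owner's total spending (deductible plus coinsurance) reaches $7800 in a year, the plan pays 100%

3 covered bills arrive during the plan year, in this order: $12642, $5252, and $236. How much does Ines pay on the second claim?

Bill 1, $12642: $3004 to deductible, leaving $9638; coinsurance $9638 × 40% = $3855.20. Owner pays $6859.20; OOP now $6859.20.
Bill 2, $5252: deductible met; 40% of $5252 = $2100.80. That would push OOP to $8960, over the $7800 cap, so owner pays $7800 − $6859.20 = $940.80.

$940.80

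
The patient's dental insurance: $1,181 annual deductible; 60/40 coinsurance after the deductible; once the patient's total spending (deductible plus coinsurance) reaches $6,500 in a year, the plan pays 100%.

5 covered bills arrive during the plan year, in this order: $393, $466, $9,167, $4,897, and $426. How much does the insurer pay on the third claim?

#1 ($393): entire amount goes to the deductible. Patient owes $393 (running OOP $393). Insurer: $393 − $393 = $0.
#2 ($466): all of it applies to the deductible. Patient owes $466 (running OOP $859). Insurer: $466 − $466 = $0.
#3 ($9,167): deductible takes $322, $8,845 remains; patient's 40% is $3,538. Cost to patient: $3,860. OOP to date $4,719. Plan pays $9,167 − $3,860 = $5,307.

$5,307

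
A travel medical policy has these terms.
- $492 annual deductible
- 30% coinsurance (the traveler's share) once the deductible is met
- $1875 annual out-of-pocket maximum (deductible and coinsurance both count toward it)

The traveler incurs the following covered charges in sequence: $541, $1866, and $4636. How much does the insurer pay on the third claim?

$3827.50

Bill 1, $541: $492 to deductible, leaving $49; coinsurance $49 × 30% = $14.70. Traveler pays $506.70; OOP now $506.70. Insurer: $541 − $506.70 = $34.30.
Bill 2, $1866: deductible met; 30% of $1866 = $559.80. Traveler pays $559.80; OOP now $1066.50. Insurer: $1866 − $559.80 = $1306.20.
Bill 3, $4636: deductible met; 30% of $4636 = $1390.80. Adding that to $1066.50 gives $2457.30, past the $1875 cap; traveler pays only $1875 − $1066.50 = $808.50. Insurer: $4636 − $808.50 = $3827.50.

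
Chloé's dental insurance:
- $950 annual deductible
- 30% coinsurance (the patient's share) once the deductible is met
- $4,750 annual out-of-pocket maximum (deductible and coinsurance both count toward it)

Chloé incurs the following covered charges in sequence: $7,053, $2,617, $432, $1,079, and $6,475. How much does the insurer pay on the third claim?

$302.40

Claim 1 ($7,053): $950 finishes the deductible; $6,103 goes to coinsurance; 30% of $6,103 = $1,830.90. Patient owes $2,780.90 (running OOP $2,780.90). Insurer: $7,053 − $2,780.90 = $4,272.10.
Claim 2 ($2,617): 30% coinsurance on $2,617 = $785.10. Patient owes $785.10 (running OOP $3,566). Insurer: $2,617 − $785.10 = $1,831.90.
Claim 3 ($432): deductible already satisfied, so patient's share is 30% × $432 = $129.60. Cost to patient: $129.60. OOP to date $3,695.60. Insurer: $432 − $129.60 = $302.40.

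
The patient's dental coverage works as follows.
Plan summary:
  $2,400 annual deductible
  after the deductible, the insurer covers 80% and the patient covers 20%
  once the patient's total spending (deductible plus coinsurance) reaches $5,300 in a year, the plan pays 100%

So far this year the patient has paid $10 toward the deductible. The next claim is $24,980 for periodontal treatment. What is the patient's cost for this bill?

$5,290

Deductible still to meet: $2,400 − $10 = $2,390.
That leaves $24,980 − $2,390 = $22,590 for coinsurance.
Coinsurance: $22,590 × 20% = $4,518.
That puts the patient's cost at $2,390 + $4,518 = $6,908 before any cap.
That would bring total out-of-pocket to $6,918, past the $5,300 cap. The patient is capped at $5,300 − $10 = $5,290 on this claim.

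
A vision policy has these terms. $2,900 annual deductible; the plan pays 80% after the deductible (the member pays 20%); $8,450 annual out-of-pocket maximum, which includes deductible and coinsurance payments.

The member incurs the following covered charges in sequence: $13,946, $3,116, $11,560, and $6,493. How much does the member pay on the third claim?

Bill 1, $13,946: deductible takes $2,900, $11,046 remains; 20% of $11,046 = $2,209.20. Cost to member: $5,109.20. OOP to date $5,109.20.
Bill 2, $3,116: 20% coinsurance on $3,116 = $623.20. Member pays $623.20; OOP now $5,732.40.
Bill 3, $11,560: deductible already satisfied, so member's share is 20% × $11,560 = $2,312. Member owes $2,312 (running OOP $8,044.40).

$2,312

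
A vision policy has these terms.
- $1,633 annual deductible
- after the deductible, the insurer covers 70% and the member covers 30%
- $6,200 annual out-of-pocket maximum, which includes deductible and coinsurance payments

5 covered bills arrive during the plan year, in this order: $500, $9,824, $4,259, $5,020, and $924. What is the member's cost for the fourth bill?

$682

Claim 1 ($500): entire amount goes to the deductible. Member pays $500; OOP now $500.
Claim 2 ($9,824): $1,133 to deductible, leaving $8,691; member's 30% is $2,607.30. Member pays $3,740.30; OOP now $4,240.30.
Claim 3 ($4,259): 30% coinsurance on $4,259 = $1,277.70. Member pays $1,277.70; OOP now $5,518.
Claim 4 ($5,020): 30% coinsurance on $5,020 = $1,506. OOP would hit $7,024 > $6,200, so the cap limits the member to $6,200 − $5,518 = $682.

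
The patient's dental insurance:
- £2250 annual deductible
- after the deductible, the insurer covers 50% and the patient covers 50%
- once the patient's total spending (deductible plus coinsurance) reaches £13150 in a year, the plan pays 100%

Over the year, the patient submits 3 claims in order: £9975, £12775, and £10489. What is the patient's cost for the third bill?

#1 (£9975): deductible takes £2250, £7725 remains; 50% of £7725 = £3862.50. Patient pays £6112.50; OOP now £6112.50.
#2 (£12775): deductible met; 50% of £12775 = £6387.50. Patient pays £6387.50; OOP now £12500.
#3 (£10489): deductible met; 50% of £10489 = £5244.50. OOP would hit £17744.50 > £13150, so the cap limits the patient to £13150 − £12500 = £650.

£650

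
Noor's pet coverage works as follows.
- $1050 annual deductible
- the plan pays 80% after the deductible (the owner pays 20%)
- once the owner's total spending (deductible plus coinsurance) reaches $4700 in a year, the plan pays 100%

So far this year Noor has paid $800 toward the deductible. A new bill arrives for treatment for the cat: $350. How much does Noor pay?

$800 of the $1050 deductible is already met, leaving $250.
That leaves $350 − $250 = $100 for coinsurance.
Coinsurance: $100 × 20% = $20.
So the owner owes $250 + $20 = $270 before any cap.
Total out-of-pocket so far would be $800 + $270 = $1070, below the $4700 cap — no reduction.

$270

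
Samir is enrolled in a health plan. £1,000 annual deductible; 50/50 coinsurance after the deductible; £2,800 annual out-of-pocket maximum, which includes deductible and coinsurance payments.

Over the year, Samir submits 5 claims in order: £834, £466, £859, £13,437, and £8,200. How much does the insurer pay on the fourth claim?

Claim 1 — £834: entire amount goes to the deductible. Patient pays £834; OOP now £834. Plan pays £834 − £834 = £0.
Claim 2 — £466: deductible takes £166, £300 remains; coinsurance £300 × 50% = £150. Patient pays £316; OOP now £1,150. Plan pays £466 − £316 = £150.
Claim 3 — £859: deductible already satisfied, so patient's share is 50% × £859 = £429.50. Cost to patient: £429.50. OOP to date £1,579.50. Plan pays £859 − £429.50 = £429.50.
Claim 4 — £13,437: deductible met; 50% of £13,437 = £6,718.50. Adding that to £1,579.50 gives £8,298, past the £2,800 cap; patient pays only £2,800 − £1,579.50 = £1,220.50. Plan pays £13,437 − £1,220.50 = £12,216.50.

£12,216.50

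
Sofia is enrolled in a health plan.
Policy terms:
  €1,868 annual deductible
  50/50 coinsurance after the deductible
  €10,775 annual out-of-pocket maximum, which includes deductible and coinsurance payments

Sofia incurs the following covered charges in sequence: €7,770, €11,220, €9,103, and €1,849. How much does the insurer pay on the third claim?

€8,757

Claim 1 (€7,770): deductible takes €1,868, €5,902 remains; 50% of €5,902 = €2,951. Patient owes €4,819 (running OOP €4,819). Insurer: €7,770 − €4,819 = €2,951.
Claim 2 (€11,220): 50% coinsurance on €11,220 = €5,610. Patient pays €5,610; OOP now €10,429. Insurer: €11,220 − €5,610 = €5,610.
Claim 3 (€9,103): deductible met; 50% of €9,103 = €4,551.50. OOP would hit €14,980.50 > €10,775, so the cap limits the patient to €10,775 − €10,429 = €346. Plan pays €9,103 − €346 = €8,757.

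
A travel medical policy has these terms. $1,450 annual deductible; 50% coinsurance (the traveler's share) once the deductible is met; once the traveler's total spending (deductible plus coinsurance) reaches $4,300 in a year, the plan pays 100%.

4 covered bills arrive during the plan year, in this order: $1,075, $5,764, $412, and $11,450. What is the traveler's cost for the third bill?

Claim 1 — $1,075: all of it applies to the deductible. Cost to traveler: $1,075. OOP to date $1,075.
Claim 2 — $5,764: deductible takes $375, $5,389 remains; traveler's 50% is $2,694.50. Traveler pays $3,069.50; OOP now $4,144.50.
Claim 3 — $412: deductible already satisfied, so traveler's share is 50% × $412 = $206. Adding that to $4,144.50 gives $4,350.50, past the $4,300 cap; traveler pays only $4,300 − $4,144.50 = $155.50.

$155.50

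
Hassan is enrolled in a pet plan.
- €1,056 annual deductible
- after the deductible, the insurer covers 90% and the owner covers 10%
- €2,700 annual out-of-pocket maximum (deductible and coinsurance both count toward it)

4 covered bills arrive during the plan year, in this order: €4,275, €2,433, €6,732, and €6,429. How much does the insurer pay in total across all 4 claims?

€17,169

#1 (€4,275): €1,056 finishes the deductible; €3,219 goes to coinsurance; owner's 10% is €321.90. Owner owes €1,377.90 (running OOP €1,377.90). Plan pays €4,275 − €1,377.90 = €2,897.10.
#2 (€2,433): deductible already satisfied, so owner's share is 10% × €2,433 = €243.30. Owner owes €243.30 (running OOP €1,621.20). Plan pays €2,433 − €243.30 = €2,189.70.
#3 (€6,732): 10% coinsurance on €6,732 = €673.20. Owner owes €673.20 (running OOP €2,294.40). Plan pays €6,732 − €673.20 = €6,058.80.
#4 (€6,429): deductible already satisfied, so owner's share is 10% × €6,429 = €642.90. OOP would hit €2,937.30 > €2,700, so the cap limits the owner to €2,700 − €2,294.40 = €405.60. Plan pays €6,429 − €405.60 = €6,023.40.
Insurer total: €2,897.10 + €2,189.70 + €6,058.80 + €6,023.40 = €17,169.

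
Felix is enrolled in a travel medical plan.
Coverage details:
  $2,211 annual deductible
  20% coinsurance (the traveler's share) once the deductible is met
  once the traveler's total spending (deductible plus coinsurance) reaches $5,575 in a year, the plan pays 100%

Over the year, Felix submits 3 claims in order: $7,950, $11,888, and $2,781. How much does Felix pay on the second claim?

$2,216.20

Bill 1, $7,950: deductible takes $2,211, $5,739 remains; coinsurance $5,739 × 20% = $1,147.80. Cost to traveler: $3,358.80. OOP to date $3,358.80.
Bill 2, $11,888: deductible met; 20% of $11,888 = $2,377.60. Adding that to $3,358.80 gives $5,736.40, past the $5,575 cap; traveler pays only $5,575 − $3,358.80 = $2,216.20.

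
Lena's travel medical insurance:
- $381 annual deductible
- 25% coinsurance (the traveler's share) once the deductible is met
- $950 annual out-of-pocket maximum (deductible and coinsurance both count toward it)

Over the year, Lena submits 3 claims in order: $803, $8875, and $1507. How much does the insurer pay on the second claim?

$8411.50

#1 ($803): $381 finishes the deductible; $422 goes to coinsurance; coinsurance $422 × 25% = $105.50. Cost to traveler: $486.50. OOP to date $486.50. Insurer: $803 − $486.50 = $316.50.
#2 ($8875): 25% coinsurance on $8875 = $2218.75. Adding that to $486.50 gives $2705.25, past the $950 cap; traveler pays only $950 − $486.50 = $463.50. Plan pays $8875 − $463.50 = $8411.50.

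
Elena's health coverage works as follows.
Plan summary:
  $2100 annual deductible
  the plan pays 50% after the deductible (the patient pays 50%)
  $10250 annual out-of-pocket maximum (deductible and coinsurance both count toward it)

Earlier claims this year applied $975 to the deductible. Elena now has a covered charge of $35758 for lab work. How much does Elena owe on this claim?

Deductible still to meet: $2100 − $975 = $1125.
After the $1125 deductible portion, $35758 − $1125 = $34633 is subject to coinsurance.
Coinsurance: $34633 × 50% = $17316.50.
Patient responsibility before any cap: $1125 + $17316.50 = $18441.50.
That would bring total out-of-pocket to $19416.50, past the $10250 cap. The patient is capped at $10250 − $975 = $9275 on this claim.

$9275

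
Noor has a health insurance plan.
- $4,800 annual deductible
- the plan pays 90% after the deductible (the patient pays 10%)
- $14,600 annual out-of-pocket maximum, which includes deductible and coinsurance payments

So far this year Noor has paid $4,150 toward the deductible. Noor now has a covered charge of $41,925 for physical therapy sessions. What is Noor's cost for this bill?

Remaining deductible: $4,800 − $4,150 = $650.
That leaves $41,925 − $650 = $41,275 for coinsurance.
Patient's 10% share of $41,275 is $4,127.50.
That puts the patient's cost at $650 + $4,127.50 = $4,777.50 before any cap.
Total out-of-pocket so far would be $4,150 + $4,777.50 = $8,927.50, below the $14,600 cap — no reduction.

$4,777.50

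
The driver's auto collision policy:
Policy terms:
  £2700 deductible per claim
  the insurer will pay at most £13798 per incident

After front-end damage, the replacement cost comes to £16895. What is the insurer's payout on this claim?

Subtract the deductible: £16895 − £2700 = £14195.
Since £14195 > £13798, the payout is capped at £13798.

£13798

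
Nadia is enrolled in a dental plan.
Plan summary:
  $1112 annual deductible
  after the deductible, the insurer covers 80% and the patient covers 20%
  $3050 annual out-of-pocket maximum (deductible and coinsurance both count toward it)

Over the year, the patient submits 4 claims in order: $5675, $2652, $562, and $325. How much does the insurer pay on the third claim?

$449.60

Bill 1, $5675: $1112 to deductible, leaving $4563; patient's 20% is $912.60. Patient owes $2024.60 (running OOP $2024.60). Plan pays $5675 − $2024.60 = $3650.40.
Bill 2, $2652: deductible met; 20% of $2652 = $530.40. Cost to patient: $530.40. OOP to date $2555. Insurer: $2652 − $530.40 = $2121.60.
Bill 3, $562: 20% coinsurance on $562 = $112.40. Patient pays $112.40; OOP now $2667.40. Insurer: $562 − $112.40 = $449.60.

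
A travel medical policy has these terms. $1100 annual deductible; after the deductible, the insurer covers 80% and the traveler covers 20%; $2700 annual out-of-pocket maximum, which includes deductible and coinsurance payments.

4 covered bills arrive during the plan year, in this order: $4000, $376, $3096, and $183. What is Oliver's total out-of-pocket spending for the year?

$2411

Bill 1, $4000: $1100 to deductible, leaving $2900; traveler's 20% is $580. Cost to traveler: $1680. OOP to date $1680.
Bill 2, $376: 20% coinsurance on $376 = $75.20. Cost to traveler: $75.20. OOP to date $1755.20.
Bill 3, $3096: 20% coinsurance on $3096 = $619.20. Cost to traveler: $619.20. OOP to date $2374.40.
Bill 4, $183: deductible already satisfied, so traveler's share is 20% × $183 = $36.60. Cost to traveler: $36.60. OOP to date $2411.
Summing the traveler's payments: $1680 + $75.20 + $619.20 + $36.60 = $2411.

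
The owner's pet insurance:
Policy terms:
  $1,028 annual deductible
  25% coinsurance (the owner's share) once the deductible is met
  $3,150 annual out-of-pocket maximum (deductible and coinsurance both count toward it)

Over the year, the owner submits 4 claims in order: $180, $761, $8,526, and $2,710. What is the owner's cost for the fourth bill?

#1 ($180): entire amount goes to the deductible. Owner pays $180; OOP now $180.
#2 ($761): all of it applies to the deductible. Cost to owner: $761. OOP to date $941.
#3 ($8,526): deductible takes $87, $8,439 remains; owner's 25% is $2,109.75. Owner owes $2,196.75 (running OOP $3,137.75).
#4 ($2,710): deductible already satisfied, so owner's share is 25% × $2,710 = $677.50. That would push OOP to $3,815.25, over the $3,150 cap, so owner pays $3,150 − $3,137.75 = $12.25.

$12.25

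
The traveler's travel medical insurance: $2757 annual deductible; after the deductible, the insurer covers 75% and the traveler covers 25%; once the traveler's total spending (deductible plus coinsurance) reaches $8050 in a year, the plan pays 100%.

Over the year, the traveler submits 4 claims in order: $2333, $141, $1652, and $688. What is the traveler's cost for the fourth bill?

Claim 1 — $2333: entire amount goes to the deductible. Traveler owes $2333 (running OOP $2333).
Claim 2 — $141: all of it applies to the deductible. Cost to traveler: $141. OOP to date $2474.
Claim 3 — $1652: $283 to deductible, leaving $1369; 25% of $1369 = $342.25. Traveler pays $625.25; OOP now $3099.25.
Claim 4 — $688: 25% coinsurance on $688 = $172. Cost to traveler: $172. OOP to date $3271.25.

$172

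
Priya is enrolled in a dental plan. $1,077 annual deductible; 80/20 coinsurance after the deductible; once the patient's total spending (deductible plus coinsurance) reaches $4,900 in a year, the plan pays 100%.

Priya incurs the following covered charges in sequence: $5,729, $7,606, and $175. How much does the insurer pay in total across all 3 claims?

#1 ($5,729): $1,077 to deductible, leaving $4,652; 20% of $4,652 = $930.40. Patient owes $2,007.40 (running OOP $2,007.40). Insurer: $5,729 − $2,007.40 = $3,721.60.
#2 ($7,606): 20% coinsurance on $7,606 = $1,521.20. Cost to patient: $1,521.20. OOP to date $3,528.60. Plan pays $7,606 − $1,521.20 = $6,084.80.
#3 ($175): deductible already satisfied, so patient's share is 20% × $175 = $35. Patient owes $35 (running OOP $3,563.60). Insurer: $175 − $35 = $140.
Insurer total: $3,721.60 + $6,084.80 + $140 = $9,946.40.

$9,946.40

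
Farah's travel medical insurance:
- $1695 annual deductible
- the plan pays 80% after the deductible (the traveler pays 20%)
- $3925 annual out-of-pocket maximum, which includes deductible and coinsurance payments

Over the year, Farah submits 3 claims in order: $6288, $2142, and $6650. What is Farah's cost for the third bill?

Claim 1 — $6288: $1695 to deductible, leaving $4593; 20% of $4593 = $918.60. Traveler pays $2613.60; OOP now $2613.60.
Claim 2 — $2142: deductible already satisfied, so traveler's share is 20% × $2142 = $428.40. Traveler owes $428.40 (running OOP $3042).
Claim 3 — $6650: deductible met; 20% of $6650 = $1330. That would push OOP to $4372, over the $3925 cap, so traveler pays $3925 − $3042 = $883.

$883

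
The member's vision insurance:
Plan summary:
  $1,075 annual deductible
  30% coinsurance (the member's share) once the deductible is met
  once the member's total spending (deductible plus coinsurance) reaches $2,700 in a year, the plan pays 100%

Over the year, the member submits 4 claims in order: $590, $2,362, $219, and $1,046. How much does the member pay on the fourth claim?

#1 ($590): all of it applies to the deductible. Member owes $590 (running OOP $590).
#2 ($2,362): deductible takes $485, $1,877 remains; coinsurance $1,877 × 30% = $563.10. Member pays $1,048.10; OOP now $1,638.10.
#3 ($219): deductible already satisfied, so member's share is 30% × $219 = $65.70. Cost to member: $65.70. OOP to date $1,703.80.
#4 ($1,046): deductible met; 30% of $1,046 = $313.80. Member pays $313.80; OOP now $2,017.60.

$313.80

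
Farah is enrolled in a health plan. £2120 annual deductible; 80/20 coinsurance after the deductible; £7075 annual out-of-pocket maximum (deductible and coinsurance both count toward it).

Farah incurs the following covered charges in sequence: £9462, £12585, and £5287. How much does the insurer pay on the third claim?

Claim 1 (£9462): deductible takes £2120, £7342 remains; patient's 20% is £1468.40. Patient pays £3588.40; OOP now £3588.40. Plan pays £9462 − £3588.40 = £5873.60.
Claim 2 (£12585): deductible met; 20% of £12585 = £2517. Cost to patient: £2517. OOP to date £6105.40. Plan pays £12585 − £2517 = £10068.
Claim 3 (£5287): deductible met; 20% of £5287 = £1057.40. OOP would hit £7162.80 > £7075, so the cap limits the patient to £7075 − £6105.40 = £969.60. Insurer: £5287 − £969.60 = £4317.40.

£4317.40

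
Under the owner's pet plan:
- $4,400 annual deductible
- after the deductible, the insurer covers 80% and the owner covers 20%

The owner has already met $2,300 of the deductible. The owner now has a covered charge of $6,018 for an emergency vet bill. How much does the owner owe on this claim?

$2,883.60

Deductible still to meet: $4,400 − $2,300 = $2,100.
The remaining $3,918 (= $6,018 − $2,100) moves to coinsurance.
Owner's 20% share of $3,918 is $783.60.
Owner responsibility: $2,100 + $783.60 = $2,883.60.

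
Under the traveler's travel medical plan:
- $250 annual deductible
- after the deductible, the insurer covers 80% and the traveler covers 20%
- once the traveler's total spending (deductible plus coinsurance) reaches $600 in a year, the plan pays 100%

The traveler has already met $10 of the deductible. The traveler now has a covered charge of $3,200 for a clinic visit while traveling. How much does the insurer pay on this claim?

Deductible still to meet: $250 − $10 = $240.
The remaining $2,960 (= $3,200 − $240) moves to coinsurance.
Coinsurance: $2,960 × 20% = $592.
So the traveler owes $240 + $592 = $832 before any cap.
That would bring total out-of-pocket to $842, past the $600 cap. The traveler is capped at $600 − $10 = $590 on this claim.
The plan picks up $3,200 − $590 = $2,610.

$2,610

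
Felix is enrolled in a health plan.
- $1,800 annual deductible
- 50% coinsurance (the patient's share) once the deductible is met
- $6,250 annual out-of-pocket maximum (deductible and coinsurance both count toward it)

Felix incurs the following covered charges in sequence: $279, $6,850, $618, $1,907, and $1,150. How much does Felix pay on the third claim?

#1 ($279): fully absorbed by the deductible. Cost to patient: $279. OOP to date $279.
#2 ($6,850): deductible takes $1,521, $5,329 remains; coinsurance $5,329 × 50% = $2,664.50. Patient owes $4,185.50 (running OOP $4,464.50).
#3 ($618): deductible met; 50% of $618 = $309. Patient pays $309; OOP now $4,773.50.

$309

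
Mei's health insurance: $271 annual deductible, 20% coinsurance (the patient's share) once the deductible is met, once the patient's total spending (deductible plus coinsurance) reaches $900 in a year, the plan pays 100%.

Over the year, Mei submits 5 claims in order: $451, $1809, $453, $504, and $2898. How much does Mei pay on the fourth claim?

$100.80

Bill 1, $451: deductible takes $271, $180 remains; 20% of $180 = $36. Patient pays $307; OOP now $307.
Bill 2, $1809: deductible met; 20% of $1809 = $361.80. Patient owes $361.80 (running OOP $668.80).
Bill 3, $453: deductible already satisfied, so patient's share is 20% × $453 = $90.60. Cost to patient: $90.60. OOP to date $759.40.
Bill 4, $504: 20% coinsurance on $504 = $100.80. Patient pays $100.80; OOP now $860.20.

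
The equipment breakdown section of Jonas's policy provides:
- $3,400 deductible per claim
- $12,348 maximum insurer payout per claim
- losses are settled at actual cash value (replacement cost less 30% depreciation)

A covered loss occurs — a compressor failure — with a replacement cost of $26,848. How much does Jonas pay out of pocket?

$14,500

Actual cash value after 30% depreciation: $26,848 × 70% = $18,793.60.
After the deductible, $18,793.60 − $3,400 = $15,393.60 remains.
The $12,348 per-incident cap binds; insurer pays $12,348.
Out of pocket: $26,848 − $12,348 = $14,500.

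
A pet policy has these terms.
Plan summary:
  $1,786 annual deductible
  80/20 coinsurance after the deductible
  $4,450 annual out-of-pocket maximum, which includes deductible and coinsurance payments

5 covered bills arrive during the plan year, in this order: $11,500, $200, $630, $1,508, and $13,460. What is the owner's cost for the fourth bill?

#1 ($11,500): deductible takes $1,786, $9,714 remains; coinsurance $9,714 × 20% = $1,942.80. Owner pays $3,728.80; OOP now $3,728.80.
#2 ($200): deductible met; 20% of $200 = $40. Owner owes $40 (running OOP $3,768.80).
#3 ($630): 20% coinsurance on $630 = $126. Cost to owner: $126. OOP to date $3,894.80.
#4 ($1,508): deductible met; 20% of $1,508 = $301.60. Owner pays $301.60; OOP now $4,196.40.

$301.60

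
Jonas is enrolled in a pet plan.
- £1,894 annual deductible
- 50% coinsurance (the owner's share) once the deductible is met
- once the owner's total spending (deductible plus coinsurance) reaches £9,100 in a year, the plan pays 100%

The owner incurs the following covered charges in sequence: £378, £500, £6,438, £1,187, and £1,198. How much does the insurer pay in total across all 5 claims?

#1 (£378): fully absorbed by the deductible. Cost to owner: £378. OOP to date £378. Insurer: £378 − £378 = £0.
#2 (£500): entire amount goes to the deductible. Cost to owner: £500. OOP to date £878. Insurer: £500 − £500 = £0.
#3 (£6,438): £1,016 to deductible, leaving £5,422; owner's 50% is £2,711. Owner pays £3,727; OOP now £4,605. Insurer: £6,438 − £3,727 = £2,711.
#4 (£1,187): deductible met; 50% of £1,187 = £593.50. Cost to owner: £593.50. OOP to date £5,198.50. Insurer: £1,187 − £593.50 = £593.50.
#5 (£1,198): deductible met; 50% of £1,198 = £599. Owner owes £599 (running OOP £5,797.50). Insurer: £1,198 − £599 = £599.
Insurer total: £0 + £0 + £2,711 + £593.50 + £599 = £3,903.50.

£3,903.50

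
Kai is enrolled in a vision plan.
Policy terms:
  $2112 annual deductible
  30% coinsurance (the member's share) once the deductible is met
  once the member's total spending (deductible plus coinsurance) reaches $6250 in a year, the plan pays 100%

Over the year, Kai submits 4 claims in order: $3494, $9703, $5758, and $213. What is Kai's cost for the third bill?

Bill 1, $3494: deductible takes $2112, $1382 remains; member's 30% is $414.60. Cost to member: $2526.60. OOP to date $2526.60.
Bill 2, $9703: deductible met; 30% of $9703 = $2910.90. Cost to member: $2910.90. OOP to date $5437.50.
Bill 3, $5758: deductible met; 30% of $5758 = $1727.40. Adding that to $5437.50 gives $7164.90, past the $6250 cap; member pays only $6250 − $5437.50 = $812.50.

$812.50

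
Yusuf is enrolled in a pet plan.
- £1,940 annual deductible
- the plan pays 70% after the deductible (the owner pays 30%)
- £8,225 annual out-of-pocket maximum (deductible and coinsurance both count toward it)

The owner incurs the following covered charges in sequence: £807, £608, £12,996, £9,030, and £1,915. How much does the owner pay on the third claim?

£4,266.30

Claim 1 (£807): all of it applies to the deductible. Owner pays £807; OOP now £807.
Claim 2 (£608): entire amount goes to the deductible. Owner owes £608 (running OOP £1,415).
Claim 3 (£12,996): £525 finishes the deductible; £12,471 goes to coinsurance; owner's 30% is £3,741.30. Cost to owner: £4,266.30. OOP to date £5,681.30.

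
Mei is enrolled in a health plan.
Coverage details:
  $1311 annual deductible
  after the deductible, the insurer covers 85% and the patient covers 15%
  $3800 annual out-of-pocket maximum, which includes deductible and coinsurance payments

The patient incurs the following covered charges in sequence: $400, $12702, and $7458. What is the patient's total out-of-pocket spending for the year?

$3800

#1 ($400): fully absorbed by the deductible. Patient owes $400 (running OOP $400).
#2 ($12702): $911 finishes the deductible; $11791 goes to coinsurance; patient's 15% is $1768.65. Cost to patient: $2679.65. OOP to date $3079.65.
#3 ($7458): 15% coinsurance on $7458 = $1118.70. Adding that to $3079.65 gives $4198.35, past the $3800 cap; patient pays only $3800 − $3079.65 = $720.35.
Total paid by the patient: $400 + $2679.65 + $720.35 = $3800.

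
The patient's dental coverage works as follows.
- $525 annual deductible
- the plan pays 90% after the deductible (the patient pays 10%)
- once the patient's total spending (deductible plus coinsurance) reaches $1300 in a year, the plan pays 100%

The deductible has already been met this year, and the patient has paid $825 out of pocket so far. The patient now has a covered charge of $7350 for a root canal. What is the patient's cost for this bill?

With the deductible met, the entire $7350 is subject to coinsurance.
Coinsurance: $7350 × 10% = $735.
Adding $735 to the $825 already spent would give $1560, which exceeds the $1300 cap; the patient pays just $1300 − $825 = $475.

$475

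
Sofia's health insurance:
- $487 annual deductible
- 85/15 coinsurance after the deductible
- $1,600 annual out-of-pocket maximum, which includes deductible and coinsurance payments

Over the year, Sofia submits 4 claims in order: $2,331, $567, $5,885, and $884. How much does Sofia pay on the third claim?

$751.35

#1 ($2,331): $487 to deductible, leaving $1,844; patient's 15% is $276.60. Patient pays $763.60; OOP now $763.60.
#2 ($567): 15% coinsurance on $567 = $85.05. Patient owes $85.05 (running OOP $848.65).
#3 ($5,885): deductible already satisfied, so patient's share is 15% × $5,885 = $882.75. OOP would hit $1,731.40 > $1,600, so the cap limits the patient to $1,600 − $848.65 = $751.35.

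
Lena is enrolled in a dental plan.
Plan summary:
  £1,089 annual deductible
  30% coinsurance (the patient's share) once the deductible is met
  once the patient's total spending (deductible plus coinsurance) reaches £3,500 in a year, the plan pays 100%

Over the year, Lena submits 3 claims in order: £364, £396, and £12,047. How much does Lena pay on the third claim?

£2,740

Bill 1, £364: fully absorbed by the deductible. Cost to patient: £364. OOP to date £364.
Bill 2, £396: fully absorbed by the deductible. Cost to patient: £396. OOP to date £760.
Bill 3, £12,047: deductible takes £329, £11,718 remains; 30% of £11,718 = £3,515.40. Claim cost before the cap: £329 + £3,515.40 = £3,844.40. That would push OOP to £4,604.40, over the £3,500 cap, so patient pays £3,500 − £760 = £2,740.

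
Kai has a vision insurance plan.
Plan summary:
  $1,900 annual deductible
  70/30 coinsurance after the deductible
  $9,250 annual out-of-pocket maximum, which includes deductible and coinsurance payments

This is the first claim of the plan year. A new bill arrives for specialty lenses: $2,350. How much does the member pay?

The full $1,900 deductible is still open; $1,900 of this bill applies to it.
After the $1,900 deductible portion, $2,350 − $1,900 = $450 is subject to coinsurance.
Coinsurance: $450 × 30% = $135.
That puts the member's cost at $1,900 + $135 = $2,035 before any cap.
Total out-of-pocket so far would be $0 + $2,035 = $2,035, below the $9,250 cap — no reduction.

$2,035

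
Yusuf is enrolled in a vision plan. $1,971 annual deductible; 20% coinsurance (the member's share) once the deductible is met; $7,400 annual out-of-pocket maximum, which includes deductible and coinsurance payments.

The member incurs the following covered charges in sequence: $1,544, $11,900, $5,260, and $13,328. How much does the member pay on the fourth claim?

$2,082.40

Bill 1, $1,544: all of it applies to the deductible. Member pays $1,544; OOP now $1,544.
Bill 2, $11,900: deductible takes $427, $11,473 remains; member's 20% is $2,294.60. Cost to member: $2,721.60. OOP to date $4,265.60.
Bill 3, $5,260: deductible already satisfied, so member's share is 20% × $5,260 = $1,052. Cost to member: $1,052. OOP to date $5,317.60.
Bill 4, $13,328: deductible already satisfied, so member's share is 20% × $13,328 = $2,665.60. That would push OOP to $7,983.20, over the $7,400 cap, so member pays $7,400 − $5,317.60 = $2,082.40.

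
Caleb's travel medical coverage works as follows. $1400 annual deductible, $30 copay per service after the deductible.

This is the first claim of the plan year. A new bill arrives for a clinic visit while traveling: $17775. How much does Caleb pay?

$1430

The full $1400 deductible is still open; $1400 of this bill applies to it.
That leaves $17775 − $1400 = $16375 for the copay.
Copay on this service: $30.
That puts the traveler's cost at $1400 + $30 = $1430.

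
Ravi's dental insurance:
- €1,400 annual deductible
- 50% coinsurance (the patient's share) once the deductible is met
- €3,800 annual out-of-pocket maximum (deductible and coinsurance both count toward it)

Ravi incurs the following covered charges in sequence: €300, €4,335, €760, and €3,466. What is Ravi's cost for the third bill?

€380

#1 (€300): all of it applies to the deductible. Cost to patient: €300. OOP to date €300.
#2 (€4,335): deductible takes €1,100, €3,235 remains; coinsurance €3,235 × 50% = €1,617.50. Cost to patient: €2,717.50. OOP to date €3,017.50.
#3 (€760): deductible already satisfied, so patient's share is 50% × €760 = €380. Patient owes €380 (running OOP €3,397.50).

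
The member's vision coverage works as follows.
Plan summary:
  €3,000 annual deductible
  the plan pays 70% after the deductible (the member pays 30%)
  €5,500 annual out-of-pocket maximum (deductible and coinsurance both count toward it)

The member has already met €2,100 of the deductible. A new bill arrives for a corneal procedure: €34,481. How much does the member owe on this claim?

€3,400

€2,100 of the €3,000 deductible is already met, leaving €900.
That leaves €34,481 − €900 = €33,581 for coinsurance.
Coinsurance: €33,581 × 30% = €10,074.30.
Member responsibility before any cap: €900 + €10,074.30 = €10,974.30.
That would bring total out-of-pocket to €13,074.30, past the €5,500 cap. The member is capped at €5,500 − €2,100 = €3,400 on this claim.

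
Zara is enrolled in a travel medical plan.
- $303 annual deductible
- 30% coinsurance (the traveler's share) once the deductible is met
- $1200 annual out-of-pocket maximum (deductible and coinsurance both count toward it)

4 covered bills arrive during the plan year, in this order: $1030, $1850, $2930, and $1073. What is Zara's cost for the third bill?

Claim 1 ($1030): deductible takes $303, $727 remains; coinsurance $727 × 30% = $218.10. Traveler owes $521.10 (running OOP $521.10).
Claim 2 ($1850): deductible already satisfied, so traveler's share is 30% × $1850 = $555. Traveler owes $555 (running OOP $1076.10).
Claim 3 ($2930): deductible already satisfied, so traveler's share is 30% × $2930 = $879. Adding that to $1076.10 gives $1955.10, past the $1200 cap; traveler pays only $1200 − $1076.10 = $123.90.

$123.90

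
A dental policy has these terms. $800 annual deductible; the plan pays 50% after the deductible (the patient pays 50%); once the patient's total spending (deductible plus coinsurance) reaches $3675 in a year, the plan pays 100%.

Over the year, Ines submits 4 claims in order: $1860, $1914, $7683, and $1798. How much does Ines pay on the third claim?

$1388

Bill 1, $1860: $800 to deductible, leaving $1060; 50% of $1060 = $530. Cost to patient: $1330. OOP to date $1330.
Bill 2, $1914: deductible already satisfied, so patient's share is 50% × $1914 = $957. Patient owes $957 (running OOP $2287).
Bill 3, $7683: 50% coinsurance on $7683 = $3841.50. That would push OOP to $6128.50, over the $3675 cap, so patient pays $3675 − $2287 = $1388.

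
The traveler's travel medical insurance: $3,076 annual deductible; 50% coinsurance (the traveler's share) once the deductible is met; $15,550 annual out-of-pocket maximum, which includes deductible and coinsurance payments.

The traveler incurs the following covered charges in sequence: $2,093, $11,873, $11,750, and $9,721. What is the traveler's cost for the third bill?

Claim 1 — $2,093: entire amount goes to the deductible. Cost to traveler: $2,093. OOP to date $2,093.
Claim 2 — $11,873: $983 to deductible, leaving $10,890; coinsurance $10,890 × 50% = $5,445. Traveler pays $6,428; OOP now $8,521.
Claim 3 — $11,750: deductible met; 50% of $11,750 = $5,875. Traveler owes $5,875 (running OOP $14,396).

$5,875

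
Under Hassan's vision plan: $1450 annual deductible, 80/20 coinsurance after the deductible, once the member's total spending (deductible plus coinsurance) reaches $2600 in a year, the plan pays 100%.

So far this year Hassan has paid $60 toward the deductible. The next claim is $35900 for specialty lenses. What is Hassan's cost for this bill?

Remaining deductible: $1450 − $60 = $1390.
That leaves $35900 − $1390 = $34510 for coinsurance.
Member's 20% share of $34510 is $6902.
That puts the member's cost at $1390 + $6902 = $8292 before any cap.
That would bring total out-of-pocket to $8352, past the $2600 cap. The member is capped at $2600 − $60 = $2540 on this claim.

$2540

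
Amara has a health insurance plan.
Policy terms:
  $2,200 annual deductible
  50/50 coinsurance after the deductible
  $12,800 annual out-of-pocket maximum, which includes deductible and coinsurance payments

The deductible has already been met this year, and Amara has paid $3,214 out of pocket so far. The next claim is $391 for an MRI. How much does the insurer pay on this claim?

$195.50

With the deductible met, the entire $391 is subject to coinsurance.
50% of $391 = $195.50 falls to the patient.
Year-to-date out-of-pocket becomes $3,214 + $195.50 = $3,409.50, still under the $12,800 maximum, so no cap applies.
Insurer pays the balance: $391 − $195.50 = $195.50.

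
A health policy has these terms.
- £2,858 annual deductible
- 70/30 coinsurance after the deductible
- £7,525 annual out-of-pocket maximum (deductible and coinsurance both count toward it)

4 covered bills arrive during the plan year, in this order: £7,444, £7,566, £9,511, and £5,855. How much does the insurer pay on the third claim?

£8,489.60

Bill 1, £7,444: £2,858 to deductible, leaving £4,586; 30% of £4,586 = £1,375.80. Patient owes £4,233.80 (running OOP £4,233.80). Insurer: £7,444 − £4,233.80 = £3,210.20.
Bill 2, £7,566: 30% coinsurance on £7,566 = £2,269.80. Cost to patient: £2,269.80. OOP to date £6,503.60. Plan pays £7,566 − £2,269.80 = £5,296.20.
Bill 3, £9,511: deductible met; 30% of £9,511 = £2,853.30. That would push OOP to £9,356.90, over the £7,525 cap, so patient pays £7,525 − £6,503.60 = £1,021.40. Plan pays £9,511 − £1,021.40 = £8,489.60.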